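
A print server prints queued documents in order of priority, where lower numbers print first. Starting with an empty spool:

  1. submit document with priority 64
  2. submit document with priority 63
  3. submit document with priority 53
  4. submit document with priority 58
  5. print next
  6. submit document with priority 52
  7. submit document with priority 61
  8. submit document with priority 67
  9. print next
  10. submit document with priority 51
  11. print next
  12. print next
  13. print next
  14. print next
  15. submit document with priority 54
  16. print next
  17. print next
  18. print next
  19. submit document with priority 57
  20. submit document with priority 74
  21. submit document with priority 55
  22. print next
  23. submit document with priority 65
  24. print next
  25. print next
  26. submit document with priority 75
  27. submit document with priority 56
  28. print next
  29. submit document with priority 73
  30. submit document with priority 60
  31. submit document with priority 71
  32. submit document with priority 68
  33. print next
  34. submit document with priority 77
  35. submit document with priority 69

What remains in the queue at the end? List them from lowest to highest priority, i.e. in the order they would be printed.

insert 64 → {64}
insert 63 → {63, 64}
insert 53 → {53, 63, 64}
insert 58 → {53, 58, 63, 64}
print next → 53; now {58, 63, 64}
insert 52 → {52, 58, 63, 64}
insert 61 → {52, 58, 61, 63, 64}
insert 67 → {52, 58, 61, 63, 64, 67}
print next → 52; now {58, 61, 63, 64, 67}
insert 51 → {51, 58, 61, 63, 64, 67}
print next → 51; now {58, 61, 63, 64, 67}
print next → 58; now {61, 63, 64, 67}
print next → 61; now {63, 64, 67}
print next → 63; now {64, 67}
insert 54 → {54, 64, 67}
print next → 54; now {64, 67}
print next → 64; now {67}
print next → 67; now {}
insert 57 → {57}
insert 74 → {57, 74}
insert 55 → {55, 57, 74}
print next → 55; now {57, 74}
insert 65 → {57, 65, 74}
print next → 57; now {65, 74}
print next → 65; now {74}
insert 75 → {74, 75}
insert 56 → {56, 74, 75}
print next → 56; now {74, 75}
insert 73 → {73, 74, 75}
insert 60 → {60, 73, 74, 75}
insert 71 → {60, 71, 73, 74, 75}
insert 68 → {60, 68, 71, 73, 74, 75}
print next → 60; now {68, 71, 73, 74, 75}
insert 77 → {68, 71, 73, 74, 75, 77}
insert 69 → {68, 69, 71, 73, 74, 75, 77}

[68, 69, 71, 73, 74, 75, 77]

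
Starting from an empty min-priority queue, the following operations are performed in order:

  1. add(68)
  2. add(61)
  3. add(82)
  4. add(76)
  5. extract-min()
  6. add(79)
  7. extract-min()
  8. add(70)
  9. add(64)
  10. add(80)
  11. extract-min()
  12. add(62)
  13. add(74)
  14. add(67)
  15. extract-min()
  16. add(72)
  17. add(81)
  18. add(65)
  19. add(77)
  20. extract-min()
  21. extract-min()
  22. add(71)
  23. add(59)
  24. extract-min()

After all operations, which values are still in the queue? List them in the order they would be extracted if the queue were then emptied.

[70, 71, 72, 74, 76, 77, 79, 80, 81, 82]

insert 68 → {68}
insert 61 → {61, 68}
insert 82 → {61, 68, 82}
insert 76 → {61, 68, 76, 82}
extract-min → 61; now {68, 76, 82}
insert 79 → {68, 76, 79, 82}
extract-min → 68; now {76, 79, 82}
insert 70 → {70, 76, 79, 82}
insert 64 → {64, 70, 76, 79, 82}
insert 80 → {64, 70, 76, 79, 80, 82}
extract-min → 64; now {70, 76, 79, 80, 82}
insert 62 → {62, 70, 76, 79, 80, 82}
insert 74 → {62, 70, 74, 76, 79, 80, 82}
insert 67 → {62, 67, 70, 74, 76, 79, 80, 82}
extract-min → 62; now {67, 70, 74, 76, 79, 80, 82}
insert 72 → {67, 70, 72, 74, 76, 79, 80, 82}
insert 81 → {67, 70, 72, 74, 76, 79, 80, 81, 82}
insert 65 → {65, 67, 70, 72, 74, 76, 79, 80, 81, 82}
insert 77 → {65, 67, 70, 72, 74, 76, 77, 79, 80, 81, 82}
extract-min → 65; now {67, 70, 72, 74, 76, 77, 79, 80, 81, 82}
extract-min → 67; now {70, 72, 74, 76, 77, 79, 80, 81, 82}
insert 71 → {70, 71, 72, 74, 76, 77, 79, 80, 81, 82}
insert 59 → {59, 70, 71, 72, 74, 76, 77, 79, 80, 81, 82}
extract-min → 59; now {70, 71, 72, 74, 76, 77, 79, 80, 81, 82}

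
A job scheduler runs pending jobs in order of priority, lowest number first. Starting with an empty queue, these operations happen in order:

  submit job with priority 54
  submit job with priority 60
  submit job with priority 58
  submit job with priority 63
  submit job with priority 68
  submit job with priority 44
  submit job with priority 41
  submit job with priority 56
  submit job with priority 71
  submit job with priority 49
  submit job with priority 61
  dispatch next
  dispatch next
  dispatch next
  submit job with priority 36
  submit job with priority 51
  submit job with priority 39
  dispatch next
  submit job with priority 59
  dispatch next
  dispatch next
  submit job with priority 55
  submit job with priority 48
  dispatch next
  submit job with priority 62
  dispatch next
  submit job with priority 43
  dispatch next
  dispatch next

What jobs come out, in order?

insert 54 → {54}
insert 60 → {54, 60}
insert 58 → {54, 58, 60}
insert 63 → {54, 58, 60, 63}
insert 68 → {54, 58, 60, 63, 68}
insert 44 → {44, 54, 58, 60, 63, 68}
insert 41 → {41, 44, 54, 58, 60, 63, 68}
insert 56 → {41, 44, 54, 56, 58, 60, 63, 68}
insert 71 → {41, 44, 54, 56, 58, 60, 63, 68, 71}
insert 49 → {41, 44, 49, 54, 56, 58, 60, 63, 68, 71}
insert 61 → {41, 44, 49, 54, 56, 58, 60, 61, 63, 68, 71}
dispatch next → 41; now {44, 49, 54, 56, 58, 60, 61, 63, 68, 71}
dispatch next → 44; now {49, 54, 56, 58, 60, 61, 63, 68, 71}
dispatch next → 49; now {54, 56, 58, 60, 61, 63, 68, 71}
insert 36 → {36, 54, 56, 58, 60, 61, 63, 68, 71}
insert 51 → {36, 51, 54, 56, 58, 60, 61, 63, 68, 71}
insert 39 → {36, 39, 51, 54, 56, 58, 60, 61, 63, 68, 71}
dispatch next → 36; now {39, 51, 54, 56, 58, 60, 61, 63, 68, 71}
insert 59 → {39, 51, 54, 56, 58, 59, 60, 61, 63, 68, 71}
dispatch next → 39; now {51, 54, 56, 58, 59, 60, 61, 63, 68, 71}
dispatch next → 51; now {54, 56, 58, 59, 60, 61, 63, 68, 71}
insert 55 → {54, 55, 56, 58, 59, 60, 61, 63, 68, 71}
insert 48 → {48, 54, 55, 56, 58, 59, 60, 61, 63, 68, 71}
dispatch next → 48; now {54, 55, 56, 58, 59, 60, 61, 63, 68, 71}
insert 62 → {54, 55, 56, 58, 59, 60, 61, 62, 63, 68, 71}
dispatch next → 54; now {55, 56, 58, 59, 60, 61, 62, 63, 68, 71}
insert 43 → {43, 55, 56, 58, 59, 60, 61, 62, 63, 68, 71}
dispatch next → 43; now {55, 56, 58, 59, 60, 61, 62, 63, 68, 71}
dispatch next → 55; now {56, 58, 59, 60, 61, 62, 63, 68, 71}

[41, 44, 49, 36, 39, 51, 48, 54, 43, 55]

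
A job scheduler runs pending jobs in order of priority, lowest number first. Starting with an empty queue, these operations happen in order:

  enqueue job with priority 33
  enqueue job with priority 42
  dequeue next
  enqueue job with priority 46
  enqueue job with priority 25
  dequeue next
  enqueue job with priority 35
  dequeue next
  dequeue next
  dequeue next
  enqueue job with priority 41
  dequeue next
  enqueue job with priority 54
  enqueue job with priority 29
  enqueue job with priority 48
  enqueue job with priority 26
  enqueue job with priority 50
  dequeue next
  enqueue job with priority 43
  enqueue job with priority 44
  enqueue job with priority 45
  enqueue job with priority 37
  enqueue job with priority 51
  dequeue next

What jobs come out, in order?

33 → 25 → 35 → 42 → 46 → 41 → 26 → 29

insert 33 → {33}
insert 42 → {33, 42}
dequeue next → 33; now {42}
insert 46 → {42, 46}
insert 25 → {25, 42, 46}
dequeue next → 25; now {42, 46}
insert 35 → {35, 42, 46}
dequeue next → 35; now {42, 46}
dequeue next → 42; now {46}
dequeue next → 46; now {}
insert 41 → {41}
dequeue next → 41; now {}
insert 54 → {54}
insert 29 → {29, 54}
insert 48 → {29, 48, 54}
insert 26 → {26, 29, 48, 54}
insert 50 → {26, 29, 48, 50, 54}
dequeue next → 26; now {29, 48, 50, 54}
insert 43 → {29, 43, 48, 50, 54}
insert 44 → {29, 43, 44, 48, 50, 54}
insert 45 → {29, 43, 44, 45, 48, 50, 54}
insert 37 → {29, 37, 43, 44, 45, 48, 50, 54}
insert 51 → {29, 37, 43, 44, 45, 48, 50, 51, 54}
dequeue next → 29; now {37, 43, 44, 45, 48, 50, 51, 54}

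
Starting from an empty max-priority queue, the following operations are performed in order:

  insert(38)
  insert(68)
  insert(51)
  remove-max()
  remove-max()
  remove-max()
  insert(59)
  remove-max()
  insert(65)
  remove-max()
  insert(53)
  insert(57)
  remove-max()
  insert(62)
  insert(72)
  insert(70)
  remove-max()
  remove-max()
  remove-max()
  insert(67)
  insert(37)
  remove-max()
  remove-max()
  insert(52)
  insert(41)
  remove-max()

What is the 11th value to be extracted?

53

insert 38 → {38}
insert 68 → {68, 38}
insert 51 → {68, 51, 38}
remove-max → 68; now {51, 38}
remove-max → 51; now {38}
remove-max → 38; now {}
insert 59 → {59}
remove-max → 59; now {}
insert 65 → {65}
remove-max → 65; now {}
insert 53 → {53}
insert 57 → {57, 53}
remove-max → 57; now {53}
insert 62 → {62, 53}
insert 72 → {72, 62, 53}
insert 70 → {72, 70, 62, 53}
remove-max → 72; now {70, 62, 53}
remove-max → 70; now {62, 53}
remove-max → 62; now {53}
insert 67 → {67, 53}
insert 37 → {67, 53, 37}
remove-max → 67; now {53, 37}
remove-max → 53; now {37}
insert 52 → {52, 37}
insert 41 → {52, 41, 37}
remove-max → 52; now {41, 37}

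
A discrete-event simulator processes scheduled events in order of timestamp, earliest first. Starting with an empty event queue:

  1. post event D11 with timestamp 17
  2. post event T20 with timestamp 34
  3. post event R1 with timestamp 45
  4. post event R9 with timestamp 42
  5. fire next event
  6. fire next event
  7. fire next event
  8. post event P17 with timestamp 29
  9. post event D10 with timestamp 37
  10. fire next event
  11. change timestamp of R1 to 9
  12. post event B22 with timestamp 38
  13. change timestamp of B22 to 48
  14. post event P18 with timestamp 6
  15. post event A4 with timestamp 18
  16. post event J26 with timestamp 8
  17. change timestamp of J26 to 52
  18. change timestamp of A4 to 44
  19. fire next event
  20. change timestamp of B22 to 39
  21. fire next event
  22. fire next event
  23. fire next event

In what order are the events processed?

D11, T20, R9, P17, P18, R1, D10, B22

add D11 (timestamp 17) → {D11:17}
add T20 (timestamp 34) → {D11:17, T20:34}
add R1 (timestamp 45) → {D11:17, T20:34, R1:45}
add R9 (timestamp 42) → {D11:17, T20:34, R9:42, R1:45}
fire next event → D11; now {T20:34, R9:42, R1:45}
fire next event → T20; now {R9:42, R1:45}
fire next event → R9; now {R1:45}
add P17 (timestamp 29) → {P17:29, R1:45}
add D10 (timestamp 37) → {P17:29, D10:37, R1:45}
fire next event → P17; now {D10:37, R1:45}
update R1 to timestamp 9 → {R1:9, D10:37}
add B22 (timestamp 38) → {R1:9, D10:37, B22:38}
update B22 to timestamp 48 → {R1:9, D10:37, B22:48}
add P18 (timestamp 6) → {P18:6, R1:9, D10:37, B22:48}
add A4 (timestamp 18) → {P18:6, R1:9, A4:18, D10:37, B22:48}
add J26 (timestamp 8) → {P18:6, J26:8, R1:9, A4:18, D10:37, B22:48}
update J26 to timestamp 52 → {P18:6, R1:9, A4:18, D10:37, B22:48, J26:52}
update A4 to timestamp 44 → {P18:6, R1:9, D10:37, A4:44, B22:48, J26:52}
fire next event → P18; now {R1:9, D10:37, A4:44, B22:48, J26:52}
update B22 to timestamp 39 → {R1:9, D10:37, B22:39, A4:44, J26:52}
fire next event → R1; now {D10:37, B22:39, A4:44, J26:52}
fire next event → D10; now {B22:39, A4:44, J26:52}
fire next event → B22; now {A4:44, J26:52}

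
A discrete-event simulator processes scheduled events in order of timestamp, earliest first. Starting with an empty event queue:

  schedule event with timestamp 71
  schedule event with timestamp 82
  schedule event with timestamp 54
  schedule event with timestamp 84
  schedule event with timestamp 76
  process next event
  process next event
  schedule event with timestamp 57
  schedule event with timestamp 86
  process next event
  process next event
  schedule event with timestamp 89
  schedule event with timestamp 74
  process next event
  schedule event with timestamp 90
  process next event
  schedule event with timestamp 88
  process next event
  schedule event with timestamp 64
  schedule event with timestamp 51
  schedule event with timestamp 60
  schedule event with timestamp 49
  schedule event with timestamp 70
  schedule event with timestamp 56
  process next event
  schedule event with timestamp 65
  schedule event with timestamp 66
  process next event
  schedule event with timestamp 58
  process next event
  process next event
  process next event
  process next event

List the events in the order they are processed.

insert 71 → {71}
insert 82 → {71, 82}
insert 54 → {54, 71, 82}
insert 84 → {54, 71, 82, 84}
insert 76 → {54, 71, 76, 82, 84}
process next event → 54; now {71, 76, 82, 84}
process next event → 71; now {76, 82, 84}
insert 57 → {57, 76, 82, 84}
insert 86 → {57, 76, 82, 84, 86}
process next event → 57; now {76, 82, 84, 86}
process next event → 76; now {82, 84, 86}
insert 89 → {82, 84, 86, 89}
insert 74 → {74, 82, 84, 86, 89}
process next event → 74; now {82, 84, 86, 89}
insert 90 → {82, 84, 86, 89, 90}
process next event → 82; now {84, 86, 89, 90}
insert 88 → {84, 86, 88, 89, 90}
process next event → 84; now {86, 88, 89, 90}
insert 64 → {64, 86, 88, 89, 90}
insert 51 → {51, 64, 86, 88, 89, 90}
insert 60 → {51, 60, 64, 86, 88, 89, 90}
insert 49 → {49, 51, 60, 64, 86, 88, 89, 90}
insert 70 → {49, 51, 60, 64, 70, 86, 88, 89, 90}
insert 56 → {49, 51, 56, 60, 64, 70, 86, 88, 89, 90}
process next event → 49; now {51, 56, 60, 64, 70, 86, 88, 89, 90}
insert 65 → {51, 56, 60, 64, 65, 70, 86, 88, 89, 90}
insert 66 → {51, 56, 60, 64, 65, 66, 70, 86, 88, 89, 90}
process next event → 51; now {56, 60, 64, 65, 66, 70, 86, 88, 89, 90}
insert 58 → {56, 58, 60, 64, 65, 66, 70, 86, 88, 89, 90}
process next event → 56; now {58, 60, 64, 65, 66, 70, 86, 88, 89, 90}
process next event → 58; now {60, 64, 65, 66, 70, 86, 88, 89, 90}
process next event → 60; now {64, 65, 66, 70, 86, 88, 89, 90}
process next event → 64; now {65, 66, 70, 86, 88, 89, 90}

[54, 71, 57, 76, 74, 82, 84, 49, 51, 56, 58, 60, 64]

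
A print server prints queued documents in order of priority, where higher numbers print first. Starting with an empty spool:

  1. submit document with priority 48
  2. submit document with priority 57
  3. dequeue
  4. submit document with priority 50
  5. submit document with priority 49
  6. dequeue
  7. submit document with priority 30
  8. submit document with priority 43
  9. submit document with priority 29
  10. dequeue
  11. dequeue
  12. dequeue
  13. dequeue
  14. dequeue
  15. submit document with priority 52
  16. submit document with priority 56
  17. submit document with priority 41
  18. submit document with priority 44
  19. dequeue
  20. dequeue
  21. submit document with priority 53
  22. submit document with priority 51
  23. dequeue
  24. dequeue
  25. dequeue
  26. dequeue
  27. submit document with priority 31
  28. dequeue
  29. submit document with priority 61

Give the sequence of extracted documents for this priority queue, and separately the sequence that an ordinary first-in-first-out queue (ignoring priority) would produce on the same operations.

insert 48 → {48}
insert 57 → {57, 48}
dequeue → 57; now {48}
insert 50 → {50, 48}
insert 49 → {50, 49, 48}
dequeue → 50; now {49, 48}
insert 30 → {49, 48, 30}
insert 43 → {49, 48, 43, 30}
insert 29 → {49, 48, 43, 30, 29}
dequeue → 49; now {48, 43, 30, 29}
dequeue → 48; now {43, 30, 29}
dequeue → 43; now {30, 29}
dequeue → 30; now {29}
dequeue → 29; now {}
insert 52 → {52}
insert 56 → {56, 52}
insert 41 → {56, 52, 41}
insert 44 → {56, 52, 44, 41}
dequeue → 56; now {52, 44, 41}
dequeue → 52; now {44, 41}
insert 53 → {53, 44, 41}
insert 51 → {53, 51, 44, 41}
dequeue → 53; now {51, 44, 41}
dequeue → 51; now {44, 41}
dequeue → 44; now {41}
dequeue → 41; now {}
insert 31 → {31}
dequeue → 31; now {}
insert 61 → {61}

priority queue: [57, 50, 49, 48, 43, 30, 29, 56, 52, 53, 51, 44, 41, 31]; FIFO queue: [48, 57, 50, 49, 30, 43, 29, 52, 56, 41, 44, 53, 51, 31]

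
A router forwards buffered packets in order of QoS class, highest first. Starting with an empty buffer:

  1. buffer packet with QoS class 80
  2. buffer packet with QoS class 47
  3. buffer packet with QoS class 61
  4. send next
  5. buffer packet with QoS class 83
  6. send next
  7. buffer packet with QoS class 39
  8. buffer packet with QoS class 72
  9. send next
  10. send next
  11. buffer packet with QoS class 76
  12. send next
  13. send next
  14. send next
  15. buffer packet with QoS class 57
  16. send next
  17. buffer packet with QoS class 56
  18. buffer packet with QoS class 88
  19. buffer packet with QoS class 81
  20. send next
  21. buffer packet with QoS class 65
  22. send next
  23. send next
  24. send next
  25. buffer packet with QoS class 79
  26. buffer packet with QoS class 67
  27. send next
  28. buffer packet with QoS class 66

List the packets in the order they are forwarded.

insert 80 → {80}
insert 47 → {80, 47}
insert 61 → {80, 61, 47}
send next → 80; now {61, 47}
insert 83 → {83, 61, 47}
send next → 83; now {61, 47}
insert 39 → {61, 47, 39}
insert 72 → {72, 61, 47, 39}
send next → 72; now {61, 47, 39}
send next → 61; now {47, 39}
insert 76 → {76, 47, 39}
send next → 76; now {47, 39}
send next → 47; now {39}
send next → 39; now {}
insert 57 → {57}
send next → 57; now {}
insert 56 → {56}
insert 88 → {88, 56}
insert 81 → {88, 81, 56}
send next → 88; now {81, 56}
insert 65 → {81, 65, 56}
send next → 81; now {65, 56}
send next → 65; now {56}
send next → 56; now {}
insert 79 → {79}
insert 67 → {79, 67}
send next → 79; now {67}
insert 66 → {67, 66}

80, 83, 72, 61, 76, 47, 39, 57, 88, 81, 65, 56, 79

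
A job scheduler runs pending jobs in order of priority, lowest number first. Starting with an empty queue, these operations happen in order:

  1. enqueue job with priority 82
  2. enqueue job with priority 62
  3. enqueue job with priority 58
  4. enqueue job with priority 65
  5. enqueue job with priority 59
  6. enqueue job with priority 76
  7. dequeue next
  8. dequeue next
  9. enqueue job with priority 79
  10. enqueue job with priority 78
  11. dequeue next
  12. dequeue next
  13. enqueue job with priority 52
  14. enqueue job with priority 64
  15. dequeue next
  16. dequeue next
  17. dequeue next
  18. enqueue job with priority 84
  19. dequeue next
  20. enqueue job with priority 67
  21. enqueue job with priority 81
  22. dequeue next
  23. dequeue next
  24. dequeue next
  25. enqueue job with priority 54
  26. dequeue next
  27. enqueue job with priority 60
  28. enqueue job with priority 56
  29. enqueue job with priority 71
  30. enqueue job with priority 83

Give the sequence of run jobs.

insert 82 → {82}
insert 62 → {62, 82}
insert 58 → {58, 62, 82}
insert 65 → {58, 62, 65, 82}
insert 59 → {58, 59, 62, 65, 82}
insert 76 → {58, 59, 62, 65, 76, 82}
dequeue next → 58; now {59, 62, 65, 76, 82}
dequeue next → 59; now {62, 65, 76, 82}
insert 79 → {62, 65, 76, 79, 82}
insert 78 → {62, 65, 76, 78, 79, 82}
dequeue next → 62; now {65, 76, 78, 79, 82}
dequeue next → 65; now {76, 78, 79, 82}
insert 52 → {52, 76, 78, 79, 82}
insert 64 → {52, 64, 76, 78, 79, 82}
dequeue next → 52; now {64, 76, 78, 79, 82}
dequeue next → 64; now {76, 78, 79, 82}
dequeue next → 76; now {78, 79, 82}
insert 84 → {78, 79, 82, 84}
dequeue next → 78; now {79, 82, 84}
insert 67 → {67, 79, 82, 84}
insert 81 → {67, 79, 81, 82, 84}
dequeue next → 67; now {79, 81, 82, 84}
dequeue next → 79; now {81, 82, 84}
dequeue next → 81; now {82, 84}
insert 54 → {54, 82, 84}
dequeue next → 54; now {82, 84}
insert 60 → {60, 82, 84}
insert 56 → {56, 60, 82, 84}
insert 71 → {56, 60, 71, 82, 84}
insert 83 → {56, 60, 71, 82, 83, 84}

[58, 59, 62, 65, 52, 64, 76, 78, 67, 79, 81, 54]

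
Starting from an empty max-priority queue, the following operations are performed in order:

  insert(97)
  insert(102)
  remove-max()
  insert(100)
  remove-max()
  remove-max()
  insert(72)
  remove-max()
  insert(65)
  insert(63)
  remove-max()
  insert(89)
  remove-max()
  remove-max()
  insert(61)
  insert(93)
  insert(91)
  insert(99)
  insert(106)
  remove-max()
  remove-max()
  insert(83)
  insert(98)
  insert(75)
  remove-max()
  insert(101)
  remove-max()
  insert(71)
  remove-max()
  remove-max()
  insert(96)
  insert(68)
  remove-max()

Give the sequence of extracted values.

insert 97 → {97}
insert 102 → {102, 97}
remove-max → 102; now {97}
insert 100 → {100, 97}
remove-max → 100; now {97}
remove-max → 97; now {}
insert 72 → {72}
remove-max → 72; now {}
insert 65 → {65}
insert 63 → {65, 63}
remove-max → 65; now {63}
insert 89 → {89, 63}
remove-max → 89; now {63}
remove-max → 63; now {}
insert 61 → {61}
insert 93 → {93, 61}
insert 91 → {93, 91, 61}
insert 99 → {99, 93, 91, 61}
insert 106 → {106, 99, 93, 91, 61}
remove-max → 106; now {99, 93, 91, 61}
remove-max → 99; now {93, 91, 61}
insert 83 → {93, 91, 83, 61}
insert 98 → {98, 93, 91, 83, 61}
insert 75 → {98, 93, 91, 83, 75, 61}
remove-max → 98; now {93, 91, 83, 75, 61}
insert 101 → {101, 93, 91, 83, 75, 61}
remove-max → 101; now {93, 91, 83, 75, 61}
insert 71 → {93, 91, 83, 75, 71, 61}
remove-max → 93; now {91, 83, 75, 71, 61}
remove-max → 91; now {83, 75, 71, 61}
insert 96 → {96, 83, 75, 71, 61}
insert 68 → {96, 83, 75, 71, 68, 61}
remove-max → 96; now {83, 75, 71, 68, 61}

102 → 100 → 97 → 72 → 65 → 89 → 63 → 106 → 99 → 98 → 101 → 93 → 91 → 96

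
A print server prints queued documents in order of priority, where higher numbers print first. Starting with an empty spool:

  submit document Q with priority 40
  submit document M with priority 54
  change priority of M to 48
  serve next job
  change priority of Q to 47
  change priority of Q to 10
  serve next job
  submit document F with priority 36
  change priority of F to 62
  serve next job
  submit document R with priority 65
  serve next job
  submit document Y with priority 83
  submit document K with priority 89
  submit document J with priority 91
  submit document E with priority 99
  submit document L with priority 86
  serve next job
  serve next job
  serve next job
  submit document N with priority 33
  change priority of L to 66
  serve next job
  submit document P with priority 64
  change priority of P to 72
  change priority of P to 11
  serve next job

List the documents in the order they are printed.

M → Q → F → R → E → J → K → Y → L

add Q (priority 40) → {Q:40}
add M (priority 54) → {M:54, Q:40}
update M to priority 48 → {M:48, Q:40}
serve next job → M; now {Q:40}
update Q to priority 47 → {Q:47}
update Q to priority 10 → {Q:10}
serve next job → Q; now {}
add F (priority 36) → {F:36}
update F to priority 62 → {F:62}
serve next job → F; now {}
add R (priority 65) → {R:65}
serve next job → R; now {}
add Y (priority 83) → {Y:83}
add K (priority 89) → {K:89, Y:83}
add J (priority 91) → {J:91, K:89, Y:83}
add E (priority 99) → {E:99, J:91, K:89, Y:83}
add L (priority 86) → {E:99, J:91, K:89, L:86, Y:83}
serve next job → E; now {J:91, K:89, L:86, Y:83}
serve next job → J; now {K:89, L:86, Y:83}
serve next job → K; now {L:86, Y:83}
add N (priority 33) → {L:86, Y:83, N:33}
update L to priority 66 → {Y:83, L:66, N:33}
serve next job → Y; now {L:66, N:33}
add P (priority 64) → {L:66, P:64, N:33}
update P to priority 72 → {P:72, L:66, N:33}
update P to priority 11 → {L:66, N:33, P:11}
serve next job → L; now {N:33, P:11}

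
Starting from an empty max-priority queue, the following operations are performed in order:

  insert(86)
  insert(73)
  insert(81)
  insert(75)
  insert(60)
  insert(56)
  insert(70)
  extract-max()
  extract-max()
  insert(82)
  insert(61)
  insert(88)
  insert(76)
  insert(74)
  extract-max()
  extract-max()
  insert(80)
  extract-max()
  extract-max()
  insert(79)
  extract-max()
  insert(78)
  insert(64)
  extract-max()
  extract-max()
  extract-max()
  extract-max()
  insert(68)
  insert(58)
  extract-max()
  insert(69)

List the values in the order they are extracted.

86 → 81 → 88 → 82 → 80 → 76 → 79 → 78 → 75 → 74 → 73 → 70

insert 86 → {86}
insert 73 → {86, 73}
insert 81 → {86, 81, 73}
insert 75 → {86, 81, 75, 73}
insert 60 → {86, 81, 75, 73, 60}
insert 56 → {86, 81, 75, 73, 60, 56}
insert 70 → {86, 81, 75, 73, 70, 60, 56}
extract-max → 86; now {81, 75, 73, 70, 60, 56}
extract-max → 81; now {75, 73, 70, 60, 56}
insert 82 → {82, 75, 73, 70, 60, 56}
insert 61 → {82, 75, 73, 70, 61, 60, 56}
insert 88 → {88, 82, 75, 73, 70, 61, 60, 56}
insert 76 → {88, 82, 76, 75, 73, 70, 61, 60, 56}
insert 74 → {88, 82, 76, 75, 74, 73, 70, 61, 60, 56}
extract-max → 88; now {82, 76, 75, 74, 73, 70, 61, 60, 56}
extract-max → 82; now {76, 75, 74, 73, 70, 61, 60, 56}
insert 80 → {80, 76, 75, 74, 73, 70, 61, 60, 56}
extract-max → 80; now {76, 75, 74, 73, 70, 61, 60, 56}
extract-max → 76; now {75, 74, 73, 70, 61, 60, 56}
insert 79 → {79, 75, 74, 73, 70, 61, 60, 56}
extract-max → 79; now {75, 74, 73, 70, 61, 60, 56}
insert 78 → {78, 75, 74, 73, 70, 61, 60, 56}
insert 64 → {78, 75, 74, 73, 70, 64, 61, 60, 56}
extract-max → 78; now {75, 74, 73, 70, 64, 61, 60, 56}
extract-max → 75; now {74, 73, 70, 64, 61, 60, 56}
extract-max → 74; now {73, 70, 64, 61, 60, 56}
extract-max → 73; now {70, 64, 61, 60, 56}
insert 68 → {70, 68, 64, 61, 60, 56}
insert 58 → {70, 68, 64, 61, 60, 58, 56}
extract-max → 70; now {68, 64, 61, 60, 58, 56}
insert 69 → {69, 68, 64, 61, 60, 58, 56}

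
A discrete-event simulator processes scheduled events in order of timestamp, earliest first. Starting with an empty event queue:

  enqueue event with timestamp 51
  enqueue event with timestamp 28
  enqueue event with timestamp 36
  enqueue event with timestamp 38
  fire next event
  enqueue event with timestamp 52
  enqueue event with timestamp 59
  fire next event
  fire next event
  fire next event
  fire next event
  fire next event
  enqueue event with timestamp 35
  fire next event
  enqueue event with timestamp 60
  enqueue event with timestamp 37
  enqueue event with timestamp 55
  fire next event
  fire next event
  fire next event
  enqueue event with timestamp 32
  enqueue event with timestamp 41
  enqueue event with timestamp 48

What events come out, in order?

28, 36, 38, 51, 52, 59, 35, 37, 55, 60

insert 51 → {51}
insert 28 → {28, 51}
insert 36 → {28, 36, 51}
insert 38 → {28, 36, 38, 51}
fire next event → 28; now {36, 38, 51}
insert 52 → {36, 38, 51, 52}
insert 59 → {36, 38, 51, 52, 59}
fire next event → 36; now {38, 51, 52, 59}
fire next event → 38; now {51, 52, 59}
fire next event → 51; now {52, 59}
fire next event → 52; now {59}
fire next event → 59; now {}
insert 35 → {35}
fire next event → 35; now {}
insert 60 → {60}
insert 37 → {37, 60}
insert 55 → {37, 55, 60}
fire next event → 37; now {55, 60}
fire next event → 55; now {60}
fire next event → 60; now {}
insert 32 → {32}
insert 41 → {32, 41}
insert 48 → {32, 41, 48}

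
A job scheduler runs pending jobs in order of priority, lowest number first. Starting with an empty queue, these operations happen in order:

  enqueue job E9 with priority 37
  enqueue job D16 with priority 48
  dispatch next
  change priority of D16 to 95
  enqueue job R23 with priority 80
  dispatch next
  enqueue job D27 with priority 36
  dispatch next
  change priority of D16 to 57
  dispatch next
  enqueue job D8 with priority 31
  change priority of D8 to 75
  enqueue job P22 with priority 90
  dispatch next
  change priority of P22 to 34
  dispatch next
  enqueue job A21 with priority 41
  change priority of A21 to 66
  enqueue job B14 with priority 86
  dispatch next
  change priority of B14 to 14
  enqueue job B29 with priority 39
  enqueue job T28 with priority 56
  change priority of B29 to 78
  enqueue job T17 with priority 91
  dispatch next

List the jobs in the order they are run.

add E9 (priority 37) → {E9:37}
add D16 (priority 48) → {E9:37, D16:48}
dispatch next → E9; now {D16:48}
update D16 to priority 95 → {D16:95}
add R23 (priority 80) → {R23:80, D16:95}
dispatch next → R23; now {D16:95}
add D27 (priority 36) → {D27:36, D16:95}
dispatch next → D27; now {D16:95}
update D16 to priority 57 → {D16:57}
dispatch next → D16; now {}
add D8 (priority 31) → {D8:31}
update D8 to priority 75 → {D8:75}
add P22 (priority 90) → {D8:75, P22:90}
dispatch next → D8; now {P22:90}
update P22 to priority 34 → {P22:34}
dispatch next → P22; now {}
add A21 (priority 41) → {A21:41}
update A21 to priority 66 → {A21:66}
add B14 (priority 86) → {A21:66, B14:86}
dispatch next → A21; now {B14:86}
update B14 to priority 14 → {B14:14}
add B29 (priority 39) → {B14:14, B29:39}
add T28 (priority 56) → {B14:14, B29:39, T28:56}
update B29 to priority 78 → {B14:14, T28:56, B29:78}
add T17 (priority 91) → {B14:14, T28:56, B29:78, T17:91}
dispatch next → B14; now {T28:56, B29:78, T17:91}

E9, R23, D27, D16, D8, P22, A21, B14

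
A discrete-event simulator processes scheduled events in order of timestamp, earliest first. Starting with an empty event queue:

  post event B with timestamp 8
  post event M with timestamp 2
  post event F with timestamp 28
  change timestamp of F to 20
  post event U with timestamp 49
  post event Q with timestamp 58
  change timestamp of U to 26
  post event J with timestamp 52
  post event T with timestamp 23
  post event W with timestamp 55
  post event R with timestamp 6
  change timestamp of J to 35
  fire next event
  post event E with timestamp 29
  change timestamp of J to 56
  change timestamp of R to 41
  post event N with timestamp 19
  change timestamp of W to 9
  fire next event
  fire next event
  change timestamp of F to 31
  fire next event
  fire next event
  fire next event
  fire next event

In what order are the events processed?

add B (timestamp 8) → {B:8}
add M (timestamp 2) → {M:2, B:8}
add F (timestamp 28) → {M:2, B:8, F:28}
update F to timestamp 20 → {M:2, B:8, F:20}
add U (timestamp 49) → {M:2, B:8, F:20, U:49}
add Q (timestamp 58) → {M:2, B:8, F:20, U:49, Q:58}
update U to timestamp 26 → {M:2, B:8, F:20, U:26, Q:58}
add J (timestamp 52) → {M:2, B:8, F:20, U:26, J:52, Q:58}
add T (timestamp 23) → {M:2, B:8, F:20, T:23, U:26, J:52, Q:58}
add W (timestamp 55) → {M:2, B:8, F:20, T:23, U:26, J:52, W:55, Q:58}
add R (timestamp 6) → {M:2, R:6, B:8, F:20, T:23, U:26, J:52, W:55, Q:58}
update J to timestamp 35 → {M:2, R:6, B:8, F:20, T:23, U:26, J:35, W:55, Q:58}
fire next event → M; now {R:6, B:8, F:20, T:23, U:26, J:35, W:55, Q:58}
add E (timestamp 29) → {R:6, B:8, F:20, T:23, U:26, E:29, J:35, W:55, Q:58}
update J to timestamp 56 → {R:6, B:8, F:20, T:23, U:26, E:29, W:55, J:56, Q:58}
update R to timestamp 41 → {B:8, F:20, T:23, U:26, E:29, R:41, W:55, J:56, Q:58}
add N (timestamp 19) → {B:8, N:19, F:20, T:23, U:26, E:29, R:41, W:55, J:56, Q:58}
update W to timestamp 9 → {B:8, W:9, N:19, F:20, T:23, U:26, E:29, R:41, J:56, Q:58}
fire next event → B; now {W:9, N:19, F:20, T:23, U:26, E:29, R:41, J:56, Q:58}
fire next event → W; now {N:19, F:20, T:23, U:26, E:29, R:41, J:56, Q:58}
update F to timestamp 31 → {N:19, T:23, U:26, E:29, F:31, R:41, J:56, Q:58}
fire next event → N; now {T:23, U:26, E:29, F:31, R:41, J:56, Q:58}
fire next event → T; now {U:26, E:29, F:31, R:41, J:56, Q:58}
fire next event → U; now {E:29, F:31, R:41, J:56, Q:58}
fire next event → E; now {F:31, R:41, J:56, Q:58}

M, B, W, N, T, U, E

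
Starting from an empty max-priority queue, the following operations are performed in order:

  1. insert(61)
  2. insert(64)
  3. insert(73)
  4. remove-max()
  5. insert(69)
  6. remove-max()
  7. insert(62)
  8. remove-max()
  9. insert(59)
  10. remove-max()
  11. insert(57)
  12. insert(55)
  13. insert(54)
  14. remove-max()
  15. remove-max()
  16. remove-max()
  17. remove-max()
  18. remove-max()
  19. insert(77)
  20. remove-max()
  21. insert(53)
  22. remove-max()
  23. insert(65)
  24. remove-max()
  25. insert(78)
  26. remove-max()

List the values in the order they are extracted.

insert 61 → {61}
insert 64 → {64, 61}
insert 73 → {73, 64, 61}
remove-max → 73; now {64, 61}
insert 69 → {69, 64, 61}
remove-max → 69; now {64, 61}
insert 62 → {64, 62, 61}
remove-max → 64; now {62, 61}
insert 59 → {62, 61, 59}
remove-max → 62; now {61, 59}
insert 57 → {61, 59, 57}
insert 55 → {61, 59, 57, 55}
insert 54 → {61, 59, 57, 55, 54}
remove-max → 61; now {59, 57, 55, 54}
remove-max → 59; now {57, 55, 54}
remove-max → 57; now {55, 54}
remove-max → 55; now {54}
remove-max → 54; now {}
insert 77 → {77}
remove-max → 77; now {}
insert 53 → {53}
remove-max → 53; now {}
insert 65 → {65}
remove-max → 65; now {}
insert 78 → {78}
remove-max → 78; now {}

[73, 69, 64, 62, 61, 59, 57, 55, 54, 77, 53, 65, 78]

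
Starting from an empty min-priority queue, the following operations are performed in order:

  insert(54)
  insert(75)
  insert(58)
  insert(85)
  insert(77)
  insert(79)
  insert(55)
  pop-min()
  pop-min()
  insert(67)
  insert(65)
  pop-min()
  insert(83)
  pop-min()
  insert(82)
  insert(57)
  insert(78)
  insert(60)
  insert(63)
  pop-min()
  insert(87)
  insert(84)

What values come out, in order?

54, 55, 58, 65, 57

insert 54 → {54}
insert 75 → {54, 75}
insert 58 → {54, 58, 75}
insert 85 → {54, 58, 75, 85}
insert 77 → {54, 58, 75, 77, 85}
insert 79 → {54, 58, 75, 77, 79, 85}
insert 55 → {54, 55, 58, 75, 77, 79, 85}
pop-min → 54; now {55, 58, 75, 77, 79, 85}
pop-min → 55; now {58, 75, 77, 79, 85}
insert 67 → {58, 67, 75, 77, 79, 85}
insert 65 → {58, 65, 67, 75, 77, 79, 85}
pop-min → 58; now {65, 67, 75, 77, 79, 85}
insert 83 → {65, 67, 75, 77, 79, 83, 85}
pop-min → 65; now {67, 75, 77, 79, 83, 85}
insert 82 → {67, 75, 77, 79, 82, 83, 85}
insert 57 → {57, 67, 75, 77, 79, 82, 83, 85}
insert 78 → {57, 67, 75, 77, 78, 79, 82, 83, 85}
insert 60 → {57, 60, 67, 75, 77, 78, 79, 82, 83, 85}
insert 63 → {57, 60, 63, 67, 75, 77, 78, 79, 82, 83, 85}
pop-min → 57; now {60, 63, 67, 75, 77, 78, 79, 82, 83, 85}
insert 87 → {60, 63, 67, 75, 77, 78, 79, 82, 83, 85, 87}
insert 84 → {60, 63, 67, 75, 77, 78, 79, 82, 83, 84, 85, 87}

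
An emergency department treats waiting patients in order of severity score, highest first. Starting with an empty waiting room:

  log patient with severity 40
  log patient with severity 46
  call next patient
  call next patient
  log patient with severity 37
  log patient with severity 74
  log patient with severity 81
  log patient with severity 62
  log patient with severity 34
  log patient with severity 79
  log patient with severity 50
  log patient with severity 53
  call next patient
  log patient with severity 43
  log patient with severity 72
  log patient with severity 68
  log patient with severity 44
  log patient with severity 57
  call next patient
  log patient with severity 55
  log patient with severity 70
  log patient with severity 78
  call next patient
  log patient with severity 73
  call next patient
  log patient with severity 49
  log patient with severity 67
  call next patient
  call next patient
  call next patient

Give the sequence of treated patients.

46, 40, 81, 79, 78, 74, 73, 72, 70

insert 40 → {40}
insert 46 → {46, 40}
call next patient → 46; now {40}
call next patient → 40; now {}
insert 37 → {37}
insert 74 → {74, 37}
insert 81 → {81, 74, 37}
insert 62 → {81, 74, 62, 37}
insert 34 → {81, 74, 62, 37, 34}
insert 79 → {81, 79, 74, 62, 37, 34}
insert 50 → {81, 79, 74, 62, 50, 37, 34}
insert 53 → {81, 79, 74, 62, 53, 50, 37, 34}
call next patient → 81; now {79, 74, 62, 53, 50, 37, 34}
insert 43 → {79, 74, 62, 53, 50, 43, 37, 34}
insert 72 → {79, 74, 72, 62, 53, 50, 43, 37, 34}
insert 68 → {79, 74, 72, 68, 62, 53, 50, 43, 37, 34}
insert 44 → {79, 74, 72, 68, 62, 53, 50, 44, 43, 37, 34}
insert 57 → {79, 74, 72, 68, 62, 57, 53, 50, 44, 43, 37, 34}
call next patient → 79; now {74, 72, 68, 62, 57, 53, 50, 44, 43, 37, 34}
insert 55 → {74, 72, 68, 62, 57, 55, 53, 50, 44, 43, 37, 34}
insert 70 → {74, 72, 70, 68, 62, 57, 55, 53, 50, 44, 43, 37, 34}
insert 78 → {78, 74, 72, 70, 68, 62, 57, 55, 53, 50, 44, 43, 37, 34}
call next patient → 78; now {74, 72, 70, 68, 62, 57, 55, 53, 50, 44, 43, 37, 34}
insert 73 → {74, 73, 72, 70, 68, 62, 57, 55, 53, 50, 44, 43, 37, 34}
call next patient → 74; now {73, 72, 70, 68, 62, 57, 55, 53, 50, 44, 43, 37, 34}
insert 49 → {73, 72, 70, 68, 62, 57, 55, 53, 50, 49, 44, 43, 37, 34}
insert 67 → {73, 72, 70, 68, 67, 62, 57, 55, 53, 50, 49, 44, 43, 37, 34}
call next patient → 73; now {72, 70, 68, 67, 62, 57, 55, 53, 50, 49, 44, 43, 37, 34}
call next patient → 72; now {70, 68, 67, 62, 57, 55, 53, 50, 49, 44, 43, 37, 34}
call next patient → 70; now {68, 67, 62, 57, 55, 53, 50, 49, 44, 43, 37, 34}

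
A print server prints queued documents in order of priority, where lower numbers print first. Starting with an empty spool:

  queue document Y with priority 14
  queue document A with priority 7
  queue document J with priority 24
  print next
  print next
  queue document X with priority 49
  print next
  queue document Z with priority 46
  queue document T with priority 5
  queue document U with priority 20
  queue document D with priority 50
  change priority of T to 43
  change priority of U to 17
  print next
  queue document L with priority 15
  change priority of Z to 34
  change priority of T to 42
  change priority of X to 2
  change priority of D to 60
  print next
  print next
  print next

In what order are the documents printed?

[A, Y, J, U, X, L, Z]

add Y (priority 14) → {Y:14}
add A (priority 7) → {A:7, Y:14}
add J (priority 24) → {A:7, Y:14, J:24}
print next → A; now {Y:14, J:24}
print next → Y; now {J:24}
add X (priority 49) → {J:24, X:49}
print next → J; now {X:49}
add Z (priority 46) → {Z:46, X:49}
add T (priority 5) → {T:5, Z:46, X:49}
add U (priority 20) → {T:5, U:20, Z:46, X:49}
add D (priority 50) → {T:5, U:20, Z:46, X:49, D:50}
update T to priority 43 → {U:20, T:43, Z:46, X:49, D:50}
update U to priority 17 → {U:17, T:43, Z:46, X:49, D:50}
print next → U; now {T:43, Z:46, X:49, D:50}
add L (priority 15) → {L:15, T:43, Z:46, X:49, D:50}
update Z to priority 34 → {L:15, Z:34, T:43, X:49, D:50}
update T to priority 42 → {L:15, Z:34, T:42, X:49, D:50}
update X to priority 2 → {X:2, L:15, Z:34, T:42, D:50}
update D to priority 60 → {X:2, L:15, Z:34, T:42, D:60}
print next → X; now {L:15, Z:34, T:42, D:60}
print next → L; now {Z:34, T:42, D:60}
print next → Z; now {T:42, D:60}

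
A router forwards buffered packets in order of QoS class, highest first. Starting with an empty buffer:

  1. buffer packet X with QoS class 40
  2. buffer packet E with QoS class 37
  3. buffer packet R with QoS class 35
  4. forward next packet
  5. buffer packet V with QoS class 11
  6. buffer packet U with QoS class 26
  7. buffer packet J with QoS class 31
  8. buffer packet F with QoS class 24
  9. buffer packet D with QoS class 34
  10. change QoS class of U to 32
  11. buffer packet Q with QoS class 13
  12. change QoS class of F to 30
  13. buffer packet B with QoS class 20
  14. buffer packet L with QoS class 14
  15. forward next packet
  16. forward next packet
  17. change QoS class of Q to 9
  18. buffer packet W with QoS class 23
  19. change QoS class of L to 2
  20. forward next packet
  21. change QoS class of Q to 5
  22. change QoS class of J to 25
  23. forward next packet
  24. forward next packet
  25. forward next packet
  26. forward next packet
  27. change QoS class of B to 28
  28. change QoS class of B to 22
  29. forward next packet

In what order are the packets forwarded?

[X, E, R, D, U, F, J, W, B]

add X (QoS class 40) → {X:40}
add E (QoS class 37) → {X:40, E:37}
add R (QoS class 35) → {X:40, E:37, R:35}
forward next packet → X; now {E:37, R:35}
add V (QoS class 11) → {E:37, R:35, V:11}
add U (QoS class 26) → {E:37, R:35, U:26, V:11}
add J (QoS class 31) → {E:37, R:35, J:31, U:26, V:11}
add F (QoS class 24) → {E:37, R:35, J:31, U:26, F:24, V:11}
add D (QoS class 34) → {E:37, R:35, D:34, J:31, U:26, F:24, V:11}
update U to QoS class 32 → {E:37, R:35, D:34, U:32, J:31, F:24, V:11}
add Q (QoS class 13) → {E:37, R:35, D:34, U:32, J:31, F:24, Q:13, V:11}
update F to QoS class 30 → {E:37, R:35, D:34, U:32, J:31, F:30, Q:13, V:11}
add B (QoS class 20) → {E:37, R:35, D:34, U:32, J:31, F:30, B:20, Q:13, V:11}
add L (QoS class 14) → {E:37, R:35, D:34, U:32, J:31, F:30, B:20, L:14, Q:13, V:11}
forward next packet → E; now {R:35, D:34, U:32, J:31, F:30, B:20, L:14, Q:13, V:11}
forward next packet → R; now {D:34, U:32, J:31, F:30, B:20, L:14, Q:13, V:11}
update Q to QoS class 9 → {D:34, U:32, J:31, F:30, B:20, L:14, V:11, Q:9}
add W (QoS class 23) → {D:34, U:32, J:31, F:30, W:23, B:20, L:14, V:11, Q:9}
update L to QoS class 2 → {D:34, U:32, J:31, F:30, W:23, B:20, V:11, Q:9, L:2}
forward next packet → D; now {U:32, J:31, F:30, W:23, B:20, V:11, Q:9, L:2}
update Q to QoS class 5 → {U:32, J:31, F:30, W:23, B:20, V:11, Q:5, L:2}
update J to QoS class 25 → {U:32, F:30, J:25, W:23, B:20, V:11, Q:5, L:2}
forward next packet → U; now {F:30, J:25, W:23, B:20, V:11, Q:5, L:2}
forward next packet → F; now {J:25, W:23, B:20, V:11, Q:5, L:2}
forward next packet → J; now {W:23, B:20, V:11, Q:5, L:2}
forward next packet → W; now {B:20, V:11, Q:5, L:2}
update B to QoS class 28 → {B:28, V:11, Q:5, L:2}
update B to QoS class 22 → {B:22, V:11, Q:5, L:2}
forward next packet → B; now {V:11, Q:5, L:2}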